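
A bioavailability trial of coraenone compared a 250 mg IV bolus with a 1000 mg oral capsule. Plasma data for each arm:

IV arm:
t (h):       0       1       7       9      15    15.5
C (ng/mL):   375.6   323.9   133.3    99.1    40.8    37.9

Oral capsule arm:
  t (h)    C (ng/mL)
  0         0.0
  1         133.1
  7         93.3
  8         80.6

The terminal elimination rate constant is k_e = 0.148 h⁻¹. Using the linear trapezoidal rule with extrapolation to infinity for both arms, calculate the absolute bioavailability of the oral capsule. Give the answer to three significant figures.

F = 0.130

Trapezoidal AUC_0→15.5 (IV):
  [0→1]: (375.6+323.9)/2 × 1 = 349.75
  [1→7]: (323.9+133.3)/2 × 6 = 1371.6
  [7→9]: (133.3+99.1)/2 × 2 = 232.4
  [9→15]: (99.1+40.8)/2 × 6 = 419.7
  [15→15.5]: (40.8+37.9)/2 × 0.5 = 19.675
  Sum = 2393.125 ng/mL·h
IV tail: 37.9/0.148 = 256.081; AUC_iv,0→∞ = 2393.125 + 256.081 = 2649.206 ng/mL·h
Trapezoidal AUC_0→8 (oral capsule):
  [0→1]: (0.0+133.1)/2 × 1 = 66.55
  [1→7]: (133.1+93.3)/2 × 6 = 679.2
  [7→8]: (93.3+80.6)/2 × 1 = 86.95
  Sum = 832.7 ng/mL·h
oral capsule tail: 80.6/0.148 = 544.595; AUC_ev,0→∞ = 832.7 + 544.595 = 1377.295 ng/mL·h
F = (AUC_ev/D_ev)/(AUC_iv/D_iv) = (1377.295/1000)/(2649.206/250) = 1.377295/10.596824 = 0.1300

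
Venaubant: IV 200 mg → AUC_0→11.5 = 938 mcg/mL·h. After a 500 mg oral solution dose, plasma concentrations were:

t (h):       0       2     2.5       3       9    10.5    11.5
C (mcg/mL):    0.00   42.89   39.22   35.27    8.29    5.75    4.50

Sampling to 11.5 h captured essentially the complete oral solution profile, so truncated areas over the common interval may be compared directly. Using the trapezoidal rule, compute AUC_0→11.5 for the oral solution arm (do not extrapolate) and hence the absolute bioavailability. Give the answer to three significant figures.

F = 0.0974

Trapezoidal AUC_0→11.5 (oral solution):
  [0→2]: (0.00+42.89)/2 × 2 = 42.89
  [2→2.5]: (42.89+39.22)/2 × 0.5 = 20.5275
  [2.5→3]: (39.22+35.27)/2 × 0.5 = 18.6225
  [3→9]: (35.27+8.29)/2 × 6 = 130.68
  [9→10.5]: (8.29+5.75)/2 × 1.5 = 10.53
  [10.5→11.5]: (5.75+4.50)/2 × 1 = 5.125
  Sum = 228.375 mcg/mL·h
F = (AUC_ev/D_ev)/(AUC_iv/D_iv) = (228.375/500)/(938/200) = 0.45675/4.69 = 0.0974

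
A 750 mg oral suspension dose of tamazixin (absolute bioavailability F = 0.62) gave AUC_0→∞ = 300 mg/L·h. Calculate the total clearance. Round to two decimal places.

CL = F × Dose / AUC_0→∞
   = 0.62 × 750 / 300 = 1.55 L/h

CL = 1.55 L/h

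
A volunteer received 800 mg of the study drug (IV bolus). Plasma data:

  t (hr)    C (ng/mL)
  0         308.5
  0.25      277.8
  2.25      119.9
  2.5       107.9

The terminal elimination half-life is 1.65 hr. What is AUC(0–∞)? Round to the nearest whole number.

Trapezoidal AUC_0→2.5:
  [0→0.25]: (308.5+277.8)/2 × 0.25 = 73.2875
  [0.25→2.25]: (277.8+119.9)/2 × 2 = 397.7
  [2.25→2.5]: (119.9+107.9)/2 × 0.25 = 28.475
  Sum = 499.4625 ng/mL·hr
k_e = ln2 / t½ = 0.693147 / 1.65 = 0.4201 hr^-1
Extrapolated tail: C_last / k_e = 107.9 / 0.4201 = 256.844
AUC_0→∞ = 499.4625 + 256.844 = 756.3065 ng/mL·hr

AUC = 756 ng/mL·hr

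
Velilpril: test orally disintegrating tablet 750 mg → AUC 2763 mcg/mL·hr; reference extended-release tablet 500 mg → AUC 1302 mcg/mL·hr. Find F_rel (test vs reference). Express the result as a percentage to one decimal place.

F_rel = 141.5%

F_rel = (AUC_test/D_test) / (AUC_ref/D_ref)
      = (2763/750) / (1302/500)
      = 3.684 / 2.604 = 1.4147 = 141.47%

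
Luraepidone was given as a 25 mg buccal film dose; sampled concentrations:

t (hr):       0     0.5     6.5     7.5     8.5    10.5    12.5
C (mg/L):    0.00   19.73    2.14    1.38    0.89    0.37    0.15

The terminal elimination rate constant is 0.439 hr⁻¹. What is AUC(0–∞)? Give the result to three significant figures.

AUC = 75.6 mg/L·hr

Trapezoidal AUC_0→12.5:
  [0→0.5]: (0.00+19.73)/2 × 0.5 = 4.9325
  [0.5→6.5]: (19.73+2.14)/2 × 6 = 65.61
  [6.5→7.5]: (2.14+1.38)/2 × 1 = 1.76
  [7.5→8.5]: (1.38+0.89)/2 × 1 = 1.135
  [8.5→10.5]: (0.89+0.37)/2 × 2 = 1.26
  [10.5→12.5]: (0.37+0.15)/2 × 2 = 0.52
  Sum = 75.2175 mg/L·hr
Extrapolated tail: C_last / k_e = 0.15 / 0.439 = 0.342
AUC_0→∞ = 75.2175 + 0.342 = 75.5595 mg/L·hr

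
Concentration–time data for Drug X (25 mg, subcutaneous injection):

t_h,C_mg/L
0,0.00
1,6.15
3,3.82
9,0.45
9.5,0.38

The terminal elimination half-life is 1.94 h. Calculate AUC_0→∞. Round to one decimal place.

Trapezoidal AUC_0→9.5:
  [0→1]: (0.00+6.15)/2 × 1 = 3.075
  [1→3]: (6.15+3.82)/2 × 2 = 9.97
  [3→9]: (3.82+0.45)/2 × 6 = 12.81
  [9→9.5]: (0.45+0.38)/2 × 0.5 = 0.2075
  Sum = 26.0625 mg/L·h
k_e = ln2 / t½ = 0.693147 / 1.94 = 0.3573 h^-1
Extrapolated tail: C_last / k_e = 0.38 / 0.3573 = 1.064
AUC_0→∞ = 26.0625 + 1.064 = 27.1265 mg/L·h

AUC = 27.1 mg/L·h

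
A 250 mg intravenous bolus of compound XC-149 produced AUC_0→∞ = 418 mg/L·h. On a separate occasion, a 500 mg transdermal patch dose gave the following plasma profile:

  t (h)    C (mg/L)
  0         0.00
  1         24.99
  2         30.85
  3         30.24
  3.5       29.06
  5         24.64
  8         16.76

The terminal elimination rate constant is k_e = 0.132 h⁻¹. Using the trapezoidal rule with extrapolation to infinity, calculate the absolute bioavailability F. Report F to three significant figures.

F = 0.377

Trapezoidal AUC_0→8 (transdermal patch):
  [0→1]: (0.00+24.99)/2 × 1 = 12.495
  [1→2]: (24.99+30.85)/2 × 1 = 27.92
  [2→3]: (30.85+30.24)/2 × 1 = 30.545
  [3→3.5]: (30.24+29.06)/2 × 0.5 = 14.825
  [3.5→5]: (29.06+24.64)/2 × 1.5 = 40.275
  [5→8]: (24.64+16.76)/2 × 3 = 62.1
  Sum = 188.16 mg/L·h
Tail: C_last/k_e = 16.76/0.132 = 126.970
AUC_0→∞ (transdermal patch) = 188.16 + 126.970 = 315.13 mg/L·h
F = (AUC_ev/D_ev)/(AUC_iv/D_iv) = (315.13/500)/(418/250) = 0.63026/1.672 = 0.3769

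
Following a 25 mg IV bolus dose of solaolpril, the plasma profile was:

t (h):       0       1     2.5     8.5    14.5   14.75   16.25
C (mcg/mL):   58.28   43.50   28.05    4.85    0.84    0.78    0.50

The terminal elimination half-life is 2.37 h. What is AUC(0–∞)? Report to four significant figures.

Trapezoidal AUC_0→16.25:
  [0→1]: (58.28+43.50)/2 × 1 = 50.89
  [1→2.5]: (43.50+28.05)/2 × 1.5 = 53.6625
  [2.5→8.5]: (28.05+4.85)/2 × 6 = 98.7
  [8.5→14.5]: (4.85+0.84)/2 × 6 = 17.07
  [14.5→14.75]: (0.84+0.78)/2 × 0.25 = 0.2025
  [14.75→16.25]: (0.78+0.50)/2 × 1.5 = 0.96
  Sum = 221.485 mcg/mL·h
k_e = ln2 / t½ = 0.693147 / 2.37 = 0.2925 h^-1
Extrapolated tail: C_last / k_e = 0.50 / 0.2925 = 1.709
AUC_0→∞ = 221.485 + 1.709 = 223.194 mcg/mL·h

AUC = 223.2 mcg/mL·h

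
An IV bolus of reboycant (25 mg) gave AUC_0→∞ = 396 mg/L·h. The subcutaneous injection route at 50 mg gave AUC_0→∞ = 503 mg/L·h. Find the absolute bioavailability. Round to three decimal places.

F = 0.635

F = (AUC_ev / D_ev) / (AUC_iv / D_iv)
  = (503/50) / (396/25)
  = 10.06 / 15.84 = 0.6351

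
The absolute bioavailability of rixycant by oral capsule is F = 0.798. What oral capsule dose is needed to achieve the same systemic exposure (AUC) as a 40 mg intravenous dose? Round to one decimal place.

D_oral = 50.1 mg

For equal systemic exposure: F × D_ev = D_iv
D_ev = D_iv / F = 40 / 0.798 = 50.1253 mg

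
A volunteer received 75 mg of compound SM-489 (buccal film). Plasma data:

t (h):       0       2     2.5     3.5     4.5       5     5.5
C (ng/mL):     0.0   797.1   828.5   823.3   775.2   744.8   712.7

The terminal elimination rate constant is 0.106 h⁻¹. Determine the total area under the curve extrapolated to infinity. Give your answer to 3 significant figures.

AUC = 10300 ng/mL·h

Trapezoidal AUC_0→5.5:
  [0→2]: (0.0+797.1)/2 × 2 = 797.1
  [2→2.5]: (797.1+828.5)/2 × 0.5 = 406.4
  [2.5→3.5]: (828.5+823.3)/2 × 1 = 825.9
  [3.5→4.5]: (823.3+775.2)/2 × 1 = 799.25
  [4.5→5]: (775.2+744.8)/2 × 0.5 = 380.0
  [5→5.5]: (744.8+712.7)/2 × 0.5 = 364.375
  Sum = 3573.025 ng/mL·h
Extrapolated tail: C_last / k_e = 712.7 / 0.106 = 6723.585
AUC_0→∞ = 3573.025 + 6723.585 = 10296.61 ng/mL·h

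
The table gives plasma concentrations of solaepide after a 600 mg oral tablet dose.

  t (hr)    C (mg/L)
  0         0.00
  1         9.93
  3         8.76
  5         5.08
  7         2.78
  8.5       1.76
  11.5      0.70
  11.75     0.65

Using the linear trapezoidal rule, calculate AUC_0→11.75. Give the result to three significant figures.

AUC = 52.6 mg/L·hr

Trapezoidal AUC_0→11.75:
  [0→1]: (0.00+9.93)/2 × 1 = 4.965
  [1→3]: (9.93+8.76)/2 × 2 = 18.69
  [3→5]: (8.76+5.08)/2 × 2 = 13.84
  [5→7]: (5.08+2.78)/2 × 2 = 7.86
  [7→8.5]: (2.78+1.76)/2 × 1.5 = 3.405
  [8.5→11.5]: (1.76+0.70)/2 × 3 = 3.69
  [11.5→11.75]: (0.70+0.65)/2 × 0.25 = 0.16875
  Sum = 52.61875 mg/L·hr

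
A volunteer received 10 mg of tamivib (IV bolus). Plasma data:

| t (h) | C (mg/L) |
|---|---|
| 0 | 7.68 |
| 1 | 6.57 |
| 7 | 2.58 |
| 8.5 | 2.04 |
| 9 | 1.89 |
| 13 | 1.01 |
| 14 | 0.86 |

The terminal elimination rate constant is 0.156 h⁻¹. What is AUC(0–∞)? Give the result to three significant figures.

AUC = 51.3 mg/L·h

Trapezoidal AUC_0→14:
  [0→1]: (7.68+6.57)/2 × 1 = 7.125
  [1→7]: (6.57+2.58)/2 × 6 = 27.45
  [7→8.5]: (2.58+2.04)/2 × 1.5 = 3.465
  [8.5→9]: (2.04+1.89)/2 × 0.5 = 0.9825
  [9→13]: (1.89+1.01)/2 × 4 = 5.8
  [13→14]: (1.01+0.86)/2 × 1 = 0.935
  Sum = 45.7575 mg/L·h
Extrapolated tail: C_last / k_e = 0.86 / 0.156 = 5.513
AUC_0→∞ = 45.7575 + 5.513 = 51.2705 mg/L·h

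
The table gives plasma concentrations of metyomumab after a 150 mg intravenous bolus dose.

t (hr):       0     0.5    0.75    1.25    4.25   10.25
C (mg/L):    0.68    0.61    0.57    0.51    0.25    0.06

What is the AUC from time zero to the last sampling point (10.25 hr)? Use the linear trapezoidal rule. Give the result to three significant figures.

AUC = 2.81 mg/L·hr

Trapezoidal AUC_0→10.25:
  [0→0.5]: (0.68+0.61)/2 × 0.5 = 0.3225
  [0.5→0.75]: (0.61+0.57)/2 × 0.25 = 0.1475
  [0.75→1.25]: (0.57+0.51)/2 × 0.5 = 0.27
  [1.25→4.25]: (0.51+0.25)/2 × 3 = 1.14
  [4.25→10.25]: (0.25+0.06)/2 × 6 = 0.93
  Sum = 2.81 mg/L·hr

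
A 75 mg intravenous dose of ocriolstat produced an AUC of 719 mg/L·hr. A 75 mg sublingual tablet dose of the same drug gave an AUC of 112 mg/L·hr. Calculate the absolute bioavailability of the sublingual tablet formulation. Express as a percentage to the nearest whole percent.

F = (AUC_ev / D_ev) / (AUC_iv / D_iv)
  = (112/75) / (719/75)
  = 1.49333 / 9.58667 = 0.1558
  = 15.58%

F = 16%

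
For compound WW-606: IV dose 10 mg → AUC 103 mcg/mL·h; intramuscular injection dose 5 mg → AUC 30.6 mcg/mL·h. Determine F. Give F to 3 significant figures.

F = 0.594

F = (AUC_ev / D_ev) / (AUC_iv / D_iv)
  = (30.6/5) / (103/10)
  = 6.12 / 10.3 = 0.5942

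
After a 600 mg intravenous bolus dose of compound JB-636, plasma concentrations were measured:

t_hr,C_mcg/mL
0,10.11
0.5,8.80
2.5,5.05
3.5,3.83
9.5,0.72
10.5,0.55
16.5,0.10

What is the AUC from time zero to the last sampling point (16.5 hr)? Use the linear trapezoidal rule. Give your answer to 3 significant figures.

Trapezoidal AUC_0→16.5:
  [0→0.5]: (10.11+8.80)/2 × 0.5 = 4.7275
  [0.5→2.5]: (8.80+5.05)/2 × 2 = 13.85
  [2.5→3.5]: (5.05+3.83)/2 × 1 = 4.44
  [3.5→9.5]: (3.83+0.72)/2 × 6 = 13.65
  [9.5→10.5]: (0.72+0.55)/2 × 1 = 0.635
  [10.5→16.5]: (0.55+0.10)/2 × 6 = 1.95
  Sum = 39.2525 mcg/mL·hr

AUC = 39.3 mcg/mL·hr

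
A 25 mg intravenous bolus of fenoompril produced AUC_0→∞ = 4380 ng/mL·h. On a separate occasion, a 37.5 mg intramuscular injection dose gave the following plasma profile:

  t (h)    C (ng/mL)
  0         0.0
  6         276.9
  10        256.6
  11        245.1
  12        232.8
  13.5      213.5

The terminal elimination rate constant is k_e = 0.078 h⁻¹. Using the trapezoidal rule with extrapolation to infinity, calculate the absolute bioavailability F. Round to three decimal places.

F = 0.831

Trapezoidal AUC_0→13.5 (intramuscular injection):
  [0→6]: (0.0+276.9)/2 × 6 = 830.7
  [6→10]: (276.9+256.6)/2 × 4 = 1067.0
  [10→11]: (256.6+245.1)/2 × 1 = 250.85
  [11→12]: (245.1+232.8)/2 × 1 = 238.95
  [12→13.5]: (232.8+213.5)/2 × 1.5 = 334.725
  Sum = 2722.225 ng/mL·h
Tail: C_last/k_e = 213.5/0.078 = 2737.179
AUC_0→∞ (intramuscular injection) = 2722.225 + 2737.179 = 5459.404 ng/mL·h
F = (AUC_ev/D_ev)/(AUC_iv/D_iv) = (5459.404/37.5)/(4380/25) = 145.584/175.2 = 0.8310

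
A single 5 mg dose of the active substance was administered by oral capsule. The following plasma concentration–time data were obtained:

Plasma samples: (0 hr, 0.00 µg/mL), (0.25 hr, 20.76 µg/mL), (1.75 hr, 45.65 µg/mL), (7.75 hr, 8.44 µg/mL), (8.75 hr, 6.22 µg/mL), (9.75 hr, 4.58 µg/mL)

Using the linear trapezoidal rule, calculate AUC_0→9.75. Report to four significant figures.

AUC = 227.4 µg/mL·hr

Trapezoidal AUC_0→9.75:
  [0→0.25]: (0.00+20.76)/2 × 0.25 = 2.595
  [0.25→1.75]: (20.76+45.65)/2 × 1.5 = 49.8075
  [1.75→7.75]: (45.65+8.44)/2 × 6 = 162.27
  [7.75→8.75]: (8.44+6.22)/2 × 1 = 7.33
  [8.75→9.75]: (6.22+4.58)/2 × 1 = 5.4
  Sum = 227.4025 µg/mL·hr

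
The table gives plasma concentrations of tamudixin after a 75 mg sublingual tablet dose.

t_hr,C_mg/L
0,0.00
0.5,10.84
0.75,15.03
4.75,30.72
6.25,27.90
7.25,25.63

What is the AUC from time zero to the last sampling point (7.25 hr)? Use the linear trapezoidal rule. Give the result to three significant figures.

Trapezoidal AUC_0→7.25:
  [0→0.5]: (0.00+10.84)/2 × 0.5 = 2.71
  [0.5→0.75]: (10.84+15.03)/2 × 0.25 = 3.23375
  [0.75→4.75]: (15.03+30.72)/2 × 4 = 91.5
  [4.75→6.25]: (30.72+27.90)/2 × 1.5 = 43.965
  [6.25→7.25]: (27.90+25.63)/2 × 1 = 26.765
  Sum = 168.17375 mg/L·hr

AUC = 168 mg/L·hr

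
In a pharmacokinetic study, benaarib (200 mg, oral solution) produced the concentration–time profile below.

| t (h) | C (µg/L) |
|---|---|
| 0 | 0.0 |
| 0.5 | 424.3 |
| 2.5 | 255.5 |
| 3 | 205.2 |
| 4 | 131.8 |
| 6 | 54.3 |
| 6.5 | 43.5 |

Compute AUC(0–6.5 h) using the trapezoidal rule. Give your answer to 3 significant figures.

AUC = 1280 µg/L·h

Trapezoidal AUC_0→6.5:
  [0→0.5]: (0.0+424.3)/2 × 0.5 = 106.075
  [0.5→2.5]: (424.3+255.5)/2 × 2 = 679.8
  [2.5→3]: (255.5+205.2)/2 × 0.5 = 115.175
  [3→4]: (205.2+131.8)/2 × 1 = 168.5
  [4→6]: (131.8+54.3)/2 × 2 = 186.1
  [6→6.5]: (54.3+43.5)/2 × 0.5 = 24.45
  Sum = 1280.1 µg/L·h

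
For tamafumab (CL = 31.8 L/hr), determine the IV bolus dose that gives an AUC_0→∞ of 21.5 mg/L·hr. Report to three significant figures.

Dose_iv = CL × AUC_0→∞
     = 31.8 × 21.5 = 683.7 mg

Dose = 684 mg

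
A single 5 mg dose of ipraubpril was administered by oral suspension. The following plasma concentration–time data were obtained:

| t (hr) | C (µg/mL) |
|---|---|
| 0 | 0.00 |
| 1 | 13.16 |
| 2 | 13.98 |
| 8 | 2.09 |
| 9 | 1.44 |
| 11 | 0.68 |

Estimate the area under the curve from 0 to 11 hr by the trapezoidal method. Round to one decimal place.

Trapezoidal AUC_0→11:
  [0→1]: (0.00+13.16)/2 × 1 = 6.58
  [1→2]: (13.16+13.98)/2 × 1 = 13.57
  [2→8]: (13.98+2.09)/2 × 6 = 48.21
  [8→9]: (2.09+1.44)/2 × 1 = 1.765
  [9→11]: (1.44+0.68)/2 × 2 = 2.12
  Sum = 72.245 µg/mL·hr

AUC = 72.2 µg/mL·hr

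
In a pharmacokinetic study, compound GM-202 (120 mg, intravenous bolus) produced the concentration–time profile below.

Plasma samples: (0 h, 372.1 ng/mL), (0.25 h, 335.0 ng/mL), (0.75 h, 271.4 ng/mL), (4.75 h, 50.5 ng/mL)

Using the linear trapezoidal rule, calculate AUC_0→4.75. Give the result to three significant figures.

AUC = 884 ng/mL·h

Trapezoidal AUC_0→4.75:
  [0→0.25]: (372.1+335.0)/2 × 0.25 = 88.3875
  [0.25→0.75]: (335.0+271.4)/2 × 0.5 = 151.6
  [0.75→4.75]: (271.4+50.5)/2 × 4 = 643.8
  Sum = 883.7875 ng/mL·h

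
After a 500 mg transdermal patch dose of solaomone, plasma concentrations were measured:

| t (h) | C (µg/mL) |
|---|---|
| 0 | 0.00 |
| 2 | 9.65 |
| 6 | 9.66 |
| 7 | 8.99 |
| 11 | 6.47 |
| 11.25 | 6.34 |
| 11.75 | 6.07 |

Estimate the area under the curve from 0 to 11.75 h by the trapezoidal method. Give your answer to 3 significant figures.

Trapezoidal AUC_0→11.75:
  [0→2]: (0.00+9.65)/2 × 2 = 9.65
  [2→6]: (9.65+9.66)/2 × 4 = 38.62
  [6→7]: (9.66+8.99)/2 × 1 = 9.325
  [7→11]: (8.99+6.47)/2 × 4 = 30.92
  [11→11.25]: (6.47+6.34)/2 × 0.25 = 1.60125
  [11.25→11.75]: (6.34+6.07)/2 × 0.5 = 3.1025
  Sum = 93.21875 µg/mL·h

AUC = 93.2 µg/mL·h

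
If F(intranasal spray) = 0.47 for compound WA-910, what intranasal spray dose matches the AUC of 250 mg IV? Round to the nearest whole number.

D_intranasal = 532 mg

For equal systemic exposure: F × D_ev = D_iv
D_ev = D_iv / F = 250 / 0.47 = 531.915 mg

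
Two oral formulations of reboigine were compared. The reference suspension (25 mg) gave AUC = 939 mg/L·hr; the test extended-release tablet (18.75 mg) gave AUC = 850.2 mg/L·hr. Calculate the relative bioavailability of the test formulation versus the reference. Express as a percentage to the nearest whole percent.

F_rel = (AUC_test/D_test) / (AUC_ref/D_ref)
      = (850.2/18.75) / (939/25)
      = 45.344 / 37.56 = 1.2072 = 120.72%

F_rel = 121%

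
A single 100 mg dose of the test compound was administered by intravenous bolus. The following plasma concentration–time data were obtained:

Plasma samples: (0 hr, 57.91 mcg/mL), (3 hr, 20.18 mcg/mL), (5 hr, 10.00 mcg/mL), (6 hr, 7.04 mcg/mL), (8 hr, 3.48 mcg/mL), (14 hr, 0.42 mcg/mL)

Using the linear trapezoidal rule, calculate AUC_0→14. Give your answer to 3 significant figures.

AUC = 178 mcg/mL·hr

Trapezoidal AUC_0→14:
  [0→3]: (57.91+20.18)/2 × 3 = 117.135
  [3→5]: (20.18+10.00)/2 × 2 = 30.18
  [5→6]: (10.00+7.04)/2 × 1 = 8.52
  [6→8]: (7.04+3.48)/2 × 2 = 10.52
  [8→14]: (3.48+0.42)/2 × 6 = 11.7
  Sum = 178.055 mcg/mL·hr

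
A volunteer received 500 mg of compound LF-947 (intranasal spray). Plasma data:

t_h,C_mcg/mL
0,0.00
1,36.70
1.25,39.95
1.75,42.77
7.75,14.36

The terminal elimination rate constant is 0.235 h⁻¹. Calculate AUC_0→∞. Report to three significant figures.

Trapezoidal AUC_0→7.75:
  [0→1]: (0.00+36.70)/2 × 1 = 18.35
  [1→1.25]: (36.70+39.95)/2 × 0.25 = 9.58125
  [1.25→1.75]: (39.95+42.77)/2 × 0.5 = 20.68
  [1.75→7.75]: (42.77+14.36)/2 × 6 = 171.39
  Sum = 220.00125 mcg/mL·h
Extrapolated tail: C_last / k_e = 14.36 / 0.235 = 61.106
AUC_0→∞ = 220.00125 + 61.106 = 281.10725 mcg/mL·h

AUC = 281 mcg/mL·h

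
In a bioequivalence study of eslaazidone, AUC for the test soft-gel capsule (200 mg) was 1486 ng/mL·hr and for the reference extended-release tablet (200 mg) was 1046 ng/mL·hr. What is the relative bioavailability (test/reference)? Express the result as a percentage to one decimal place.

F_rel = 142.1%

F_rel = (AUC_test/D_test) / (AUC_ref/D_ref)
      = (1486/200) / (1046/200)
      = 7.43 / 5.23 = 1.4207 = 142.07%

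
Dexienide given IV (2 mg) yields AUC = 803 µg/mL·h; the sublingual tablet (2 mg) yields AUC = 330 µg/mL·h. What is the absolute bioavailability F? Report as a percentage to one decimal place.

F = (AUC_ev / D_ev) / (AUC_iv / D_iv)
  = (330/2) / (803/2)
  = 165 / 401.5 = 0.4110
  = 41.10%

F = 41.1%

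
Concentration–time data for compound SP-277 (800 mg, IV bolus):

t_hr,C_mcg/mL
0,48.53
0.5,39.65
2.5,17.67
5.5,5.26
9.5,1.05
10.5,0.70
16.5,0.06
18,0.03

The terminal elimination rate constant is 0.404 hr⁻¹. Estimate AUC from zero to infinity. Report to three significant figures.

Trapezoidal AUC_0→18:
  [0→0.5]: (48.53+39.65)/2 × 0.5 = 22.045
  [0.5→2.5]: (39.65+17.67)/2 × 2 = 57.32
  [2.5→5.5]: (17.67+5.26)/2 × 3 = 34.395
  [5.5→9.5]: (5.26+1.05)/2 × 4 = 12.62
  [9.5→10.5]: (1.05+0.70)/2 × 1 = 0.875
  [10.5→16.5]: (0.70+0.06)/2 × 6 = 2.28
  [16.5→18]: (0.06+0.03)/2 × 1.5 = 0.0675
  Sum = 129.6025 mcg/mL·hr
Extrapolated tail: C_last / k_e = 0.03 / 0.404 = 0.074
AUC_0→∞ = 129.6025 + 0.074 = 129.6765 mcg/mL·hr

AUC = 130 mcg/mL·hr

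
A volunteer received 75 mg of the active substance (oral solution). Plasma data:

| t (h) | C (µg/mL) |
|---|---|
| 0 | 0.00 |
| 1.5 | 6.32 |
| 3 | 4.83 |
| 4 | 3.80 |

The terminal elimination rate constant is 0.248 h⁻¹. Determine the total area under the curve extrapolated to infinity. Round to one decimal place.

AUC = 32.7 µg/mL·h

Trapezoidal AUC_0→4:
  [0→1.5]: (0.00+6.32)/2 × 1.5 = 4.74
  [1.5→3]: (6.32+4.83)/2 × 1.5 = 8.3625
  [3→4]: (4.83+3.80)/2 × 1 = 4.315
  Sum = 17.4175 µg/mL·h
Extrapolated tail: C_last / k_e = 3.80 / 0.248 = 15.323
AUC_0→∞ = 17.4175 + 15.323 = 32.7405 µg/mL·h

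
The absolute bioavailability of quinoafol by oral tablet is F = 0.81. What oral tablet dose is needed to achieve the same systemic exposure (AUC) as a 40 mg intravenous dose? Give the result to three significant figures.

For equal systemic exposure: F × D_ev = D_iv
D_ev = D_iv / F = 40 / 0.81 = 49.3827 mg

D_oral = 49.4 mg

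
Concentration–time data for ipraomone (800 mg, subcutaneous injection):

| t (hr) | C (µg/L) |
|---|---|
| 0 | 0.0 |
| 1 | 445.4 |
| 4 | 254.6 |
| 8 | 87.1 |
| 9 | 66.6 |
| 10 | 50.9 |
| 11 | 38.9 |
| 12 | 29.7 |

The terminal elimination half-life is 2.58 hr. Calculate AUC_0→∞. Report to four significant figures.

AUC = 2281 µg/L·hr

Trapezoidal AUC_0→12:
  [0→1]: (0.0+445.4)/2 × 1 = 222.7
  [1→4]: (445.4+254.6)/2 × 3 = 1050.0
  [4→8]: (254.6+87.1)/2 × 4 = 683.4
  [8→9]: (87.1+66.6)/2 × 1 = 76.85
  [9→10]: (66.6+50.9)/2 × 1 = 58.75
  [10→11]: (50.9+38.9)/2 × 1 = 44.9
  [11→12]: (38.9+29.7)/2 × 1 = 34.3
  Sum = 2170.9 µg/L·hr
k_e = ln2 / t½ = 0.693147 / 2.58 = 0.2687 hr^-1
Extrapolated tail: C_last / k_e = 29.7 / 0.2687 = 110.532
AUC_0→∞ = 2170.9 + 110.532 = 2281.432 µg/L·hr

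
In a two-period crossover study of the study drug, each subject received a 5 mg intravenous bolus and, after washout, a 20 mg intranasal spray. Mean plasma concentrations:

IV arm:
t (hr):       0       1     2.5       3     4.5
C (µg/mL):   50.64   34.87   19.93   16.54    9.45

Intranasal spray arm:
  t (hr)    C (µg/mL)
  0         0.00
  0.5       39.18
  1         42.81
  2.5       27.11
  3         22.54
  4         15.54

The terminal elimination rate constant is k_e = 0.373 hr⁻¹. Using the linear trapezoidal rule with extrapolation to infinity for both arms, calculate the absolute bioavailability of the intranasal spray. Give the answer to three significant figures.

Trapezoidal AUC_0→4.5 (IV):
  [0→1]: (50.64+34.87)/2 × 1 = 42.755
  [1→2.5]: (34.87+19.93)/2 × 1.5 = 41.1
  [2.5→3]: (19.93+16.54)/2 × 0.5 = 9.1175
  [3→4.5]: (16.54+9.45)/2 × 1.5 = 19.4925
  Sum = 112.465 µg/mL·hr
IV tail: 9.45/0.373 = 25.335; AUC_iv,0→∞ = 112.465 + 25.335 = 137.8 µg/mL·hr
Trapezoidal AUC_0→4 (intranasal spray):
  [0→0.5]: (0.00+39.18)/2 × 0.5 = 9.795
  [0.5→1]: (39.18+42.81)/2 × 0.5 = 20.4975
  [1→2.5]: (42.81+27.11)/2 × 1.5 = 52.44
  [2.5→3]: (27.11+22.54)/2 × 0.5 = 12.4125
  [3→4]: (22.54+15.54)/2 × 1 = 19.04
  Sum = 114.185 µg/mL·hr
intranasal spray tail: 15.54/0.373 = 41.662; AUC_ev,0→∞ = 114.185 + 41.662 = 155.847 µg/mL·hr
F = (AUC_ev/D_ev)/(AUC_iv/D_iv) = (155.847/20)/(137.8/5) = 7.79235/27.56 = 0.2827

F = 0.283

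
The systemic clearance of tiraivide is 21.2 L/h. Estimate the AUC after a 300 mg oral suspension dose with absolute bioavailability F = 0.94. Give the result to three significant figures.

AUC = 13.3 mg/L·h

AUC_0→∞ = F × Dose / CL
        = 0.94 × 300 / 21.2 = 13.3019 mg/L·h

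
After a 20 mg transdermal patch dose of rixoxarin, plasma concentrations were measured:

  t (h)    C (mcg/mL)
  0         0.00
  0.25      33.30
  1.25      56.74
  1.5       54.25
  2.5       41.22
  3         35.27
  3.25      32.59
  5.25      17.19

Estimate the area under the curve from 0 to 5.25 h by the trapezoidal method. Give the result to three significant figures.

Trapezoidal AUC_0→5.25:
  [0→0.25]: (0.00+33.30)/2 × 0.25 = 4.1625
  [0.25→1.25]: (33.30+56.74)/2 × 1 = 45.02
  [1.25→1.5]: (56.74+54.25)/2 × 0.25 = 13.87375
  [1.5→2.5]: (54.25+41.22)/2 × 1 = 47.735
  [2.5→3]: (41.22+35.27)/2 × 0.5 = 19.1225
  [3→3.25]: (35.27+32.59)/2 × 0.25 = 8.4825
  [3.25→5.25]: (32.59+17.19)/2 × 2 = 49.78
  Sum = 188.17625 mcg/mL·h

AUC = 188 mcg/mL·h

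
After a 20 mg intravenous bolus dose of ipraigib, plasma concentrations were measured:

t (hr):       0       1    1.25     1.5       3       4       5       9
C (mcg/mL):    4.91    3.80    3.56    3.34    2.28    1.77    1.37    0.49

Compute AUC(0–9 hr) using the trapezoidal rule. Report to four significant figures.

AUC = 17.67 mcg/mL·hr

Trapezoidal AUC_0→9:
  [0→1]: (4.91+3.80)/2 × 1 = 4.355
  [1→1.25]: (3.80+3.56)/2 × 0.25 = 0.92
  [1.25→1.5]: (3.56+3.34)/2 × 0.25 = 0.8625
  [1.5→3]: (3.34+2.28)/2 × 1.5 = 4.215
  [3→4]: (2.28+1.77)/2 × 1 = 2.025
  [4→5]: (1.77+1.37)/2 × 1 = 1.57
  [5→9]: (1.37+0.49)/2 × 4 = 3.72
  Sum = 17.6675 mcg/mL·hr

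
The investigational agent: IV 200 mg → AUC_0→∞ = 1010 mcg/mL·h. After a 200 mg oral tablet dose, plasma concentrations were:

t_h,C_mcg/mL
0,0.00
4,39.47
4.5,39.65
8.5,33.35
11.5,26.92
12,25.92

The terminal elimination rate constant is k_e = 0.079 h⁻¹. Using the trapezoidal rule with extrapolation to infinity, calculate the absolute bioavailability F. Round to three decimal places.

F = 0.670

Trapezoidal AUC_0→12 (oral tablet):
  [0→4]: (0.00+39.47)/2 × 4 = 78.94
  [4→4.5]: (39.47+39.65)/2 × 0.5 = 19.78
  [4.5→8.5]: (39.65+33.35)/2 × 4 = 146.0
  [8.5→11.5]: (33.35+26.92)/2 × 3 = 90.405
  [11.5→12]: (26.92+25.92)/2 × 0.5 = 13.21
  Sum = 348.335 mcg/mL·h
Tail: C_last/k_e = 25.92/0.079 = 328.101
AUC_0→∞ (oral tablet) = 348.335 + 328.101 = 676.436 mcg/mL·h
F = (AUC_ev/D_ev)/(AUC_iv/D_iv) = (676.436/200)/(1010/200) = 3.38218/5.05 = 0.6697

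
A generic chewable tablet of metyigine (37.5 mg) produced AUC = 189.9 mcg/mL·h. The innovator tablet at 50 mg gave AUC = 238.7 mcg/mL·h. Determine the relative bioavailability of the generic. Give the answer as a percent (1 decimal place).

F_rel = (AUC_test/D_test) / (AUC_ref/D_ref)
      = (189.9/37.5) / (238.7/50)
      = 5.064 / 4.774 = 1.0607 = 106.07%

F_rel = 106.1%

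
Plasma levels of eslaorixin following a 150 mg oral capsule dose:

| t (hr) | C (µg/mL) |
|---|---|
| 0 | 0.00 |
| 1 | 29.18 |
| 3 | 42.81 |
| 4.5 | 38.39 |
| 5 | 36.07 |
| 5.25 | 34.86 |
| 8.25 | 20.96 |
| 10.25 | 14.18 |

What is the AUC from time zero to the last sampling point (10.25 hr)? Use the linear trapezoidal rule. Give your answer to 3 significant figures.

AUC = 294 µg/mL·hr

Trapezoidal AUC_0→10.25:
  [0→1]: (0.00+29.18)/2 × 1 = 14.59
  [1→3]: (29.18+42.81)/2 × 2 = 71.99
  [3→4.5]: (42.81+38.39)/2 × 1.5 = 60.9
  [4.5→5]: (38.39+36.07)/2 × 0.5 = 18.615
  [5→5.25]: (36.07+34.86)/2 × 0.25 = 8.86625
  [5.25→8.25]: (34.86+20.96)/2 × 3 = 83.73
  [8.25→10.25]: (20.96+14.18)/2 × 2 = 35.14
  Sum = 293.83125 µg/mL·hr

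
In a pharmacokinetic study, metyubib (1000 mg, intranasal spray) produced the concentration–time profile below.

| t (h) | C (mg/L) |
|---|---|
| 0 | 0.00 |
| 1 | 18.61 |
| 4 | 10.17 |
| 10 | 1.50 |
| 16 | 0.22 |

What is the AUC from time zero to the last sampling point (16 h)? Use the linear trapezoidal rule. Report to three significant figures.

Trapezoidal AUC_0→16:
  [0→1]: (0.00+18.61)/2 × 1 = 9.305
  [1→4]: (18.61+10.17)/2 × 3 = 43.17
  [4→10]: (10.17+1.50)/2 × 6 = 35.01
  [10→16]: (1.50+0.22)/2 × 6 = 5.16
  Sum = 92.645 mg/L·h

AUC = 92.6 mg/L·h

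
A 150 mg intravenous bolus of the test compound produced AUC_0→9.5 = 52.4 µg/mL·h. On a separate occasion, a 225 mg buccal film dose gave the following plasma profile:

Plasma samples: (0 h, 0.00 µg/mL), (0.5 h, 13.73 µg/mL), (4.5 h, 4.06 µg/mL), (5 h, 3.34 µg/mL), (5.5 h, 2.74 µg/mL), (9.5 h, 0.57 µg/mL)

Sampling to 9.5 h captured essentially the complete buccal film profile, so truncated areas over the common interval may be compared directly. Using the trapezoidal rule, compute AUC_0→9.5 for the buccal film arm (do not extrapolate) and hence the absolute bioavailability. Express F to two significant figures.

Trapezoidal AUC_0→9.5 (buccal film):
  [0→0.5]: (0.00+13.73)/2 × 0.5 = 3.4325
  [0.5→4.5]: (13.73+4.06)/2 × 4 = 35.58
  [4.5→5]: (4.06+3.34)/2 × 0.5 = 1.85
  [5→5.5]: (3.34+2.74)/2 × 0.5 = 1.52
  [5.5→9.5]: (2.74+0.57)/2 × 4 = 6.62
  Sum = 49.0025 µg/mL·h
F = (AUC_ev/D_ev)/(AUC_iv/D_iv) = (49.0025/225)/(52.4/150) = 0.217789/0.349333 = 0.6234

F = 0.62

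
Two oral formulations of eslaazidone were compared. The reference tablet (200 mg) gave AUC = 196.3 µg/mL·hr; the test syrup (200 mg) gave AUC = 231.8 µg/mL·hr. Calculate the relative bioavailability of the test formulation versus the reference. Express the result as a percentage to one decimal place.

F_rel = 118.1%

F_rel = (AUC_test/D_test) / (AUC_ref/D_ref)
      = (231.8/200) / (196.3/200)
      = 1.159 / 0.9815 = 1.1808 = 118.08%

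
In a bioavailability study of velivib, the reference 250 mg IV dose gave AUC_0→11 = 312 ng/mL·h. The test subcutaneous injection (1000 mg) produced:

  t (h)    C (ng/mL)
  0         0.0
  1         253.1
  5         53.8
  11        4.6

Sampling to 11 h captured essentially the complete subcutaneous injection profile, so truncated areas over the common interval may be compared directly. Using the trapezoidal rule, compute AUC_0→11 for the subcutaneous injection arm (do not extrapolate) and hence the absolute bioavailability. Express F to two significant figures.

F = 0.73

Trapezoidal AUC_0→11 (subcutaneous injection):
  [0→1]: (0.0+253.1)/2 × 1 = 126.55
  [1→5]: (253.1+53.8)/2 × 4 = 613.8
  [5→11]: (53.8+4.6)/2 × 6 = 175.2
  Sum = 915.55 ng/mL·h
F = (AUC_ev/D_ev)/(AUC_iv/D_iv) = (915.55/1000)/(312/250) = 0.91555/1.248 = 0.7336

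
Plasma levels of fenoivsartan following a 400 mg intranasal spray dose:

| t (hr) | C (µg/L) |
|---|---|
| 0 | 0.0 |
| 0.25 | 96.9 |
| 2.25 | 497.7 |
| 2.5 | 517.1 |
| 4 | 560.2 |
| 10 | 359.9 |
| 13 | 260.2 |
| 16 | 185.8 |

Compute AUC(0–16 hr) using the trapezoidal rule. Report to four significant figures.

AUC = 5901 µg/L·hr

Trapezoidal AUC_0→16:
  [0→0.25]: (0.0+96.9)/2 × 0.25 = 12.1125
  [0.25→2.25]: (96.9+497.7)/2 × 2 = 594.6
  [2.25→2.5]: (497.7+517.1)/2 × 0.25 = 126.85
  [2.5→4]: (517.1+560.2)/2 × 1.5 = 807.975
  [4→10]: (560.2+359.9)/2 × 6 = 2760.3
  [10→13]: (359.9+260.2)/2 × 3 = 930.15
  [13→16]: (260.2+185.8)/2 × 3 = 669.0
  Sum = 5900.9875 µg/L·hr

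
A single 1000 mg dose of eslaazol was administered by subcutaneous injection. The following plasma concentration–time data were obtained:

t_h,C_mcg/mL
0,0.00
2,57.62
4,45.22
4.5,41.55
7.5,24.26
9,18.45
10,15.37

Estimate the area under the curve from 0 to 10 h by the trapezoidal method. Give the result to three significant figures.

Trapezoidal AUC_0→10:
  [0→2]: (0.00+57.62)/2 × 2 = 57.62
  [2→4]: (57.62+45.22)/2 × 2 = 102.84
  [4→4.5]: (45.22+41.55)/2 × 0.5 = 21.6925
  [4.5→7.5]: (41.55+24.26)/2 × 3 = 98.715
  [7.5→9]: (24.26+18.45)/2 × 1.5 = 32.0325
  [9→10]: (18.45+15.37)/2 × 1 = 16.91
  Sum = 329.81 mcg/mL·h

AUC = 330 mcg/mL·h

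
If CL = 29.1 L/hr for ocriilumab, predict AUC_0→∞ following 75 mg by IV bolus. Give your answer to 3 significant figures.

AUC = 2.58 mg/L·hr

AUC_0→∞ = Dose_iv / CL
        = 75 / 29.1 = 2.57732 mg/L·hr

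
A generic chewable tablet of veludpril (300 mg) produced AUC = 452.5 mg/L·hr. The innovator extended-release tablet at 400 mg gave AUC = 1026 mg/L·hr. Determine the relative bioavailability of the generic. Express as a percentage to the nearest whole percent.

F_rel = 59%

F_rel = (AUC_test/D_test) / (AUC_ref/D_ref)
      = (452.5/300) / (1026/400)
      = 1.50833 / 2.565 = 0.5880 = 58.80%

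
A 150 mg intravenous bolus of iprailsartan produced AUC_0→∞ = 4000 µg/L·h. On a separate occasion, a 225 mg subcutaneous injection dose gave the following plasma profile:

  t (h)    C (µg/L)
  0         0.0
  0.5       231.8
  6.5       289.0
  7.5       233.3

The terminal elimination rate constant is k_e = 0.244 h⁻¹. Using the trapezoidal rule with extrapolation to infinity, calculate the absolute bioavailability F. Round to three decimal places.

Trapezoidal AUC_0→7.5 (subcutaneous injection):
  [0→0.5]: (0.0+231.8)/2 × 0.5 = 57.95
  [0.5→6.5]: (231.8+289.0)/2 × 6 = 1562.4
  [6.5→7.5]: (289.0+233.3)/2 × 1 = 261.15
  Sum = 1881.5 µg/L·h
Tail: C_last/k_e = 233.3/0.244 = 956.148
AUC_0→∞ (subcutaneous injection) = 1881.5 + 956.148 = 2837.648 µg/L·h
F = (AUC_ev/D_ev)/(AUC_iv/D_iv) = (2837.648/225)/(4000/150) = 12.6118/26.6667 = 0.4729

F = 0.473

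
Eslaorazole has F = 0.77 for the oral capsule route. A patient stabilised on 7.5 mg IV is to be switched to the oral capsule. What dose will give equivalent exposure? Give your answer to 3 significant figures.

For equal systemic exposure: F × D_ev = D_iv
D_ev = D_iv / F = 7.5 / 0.77 = 9.74026 mg

D_oral = 9.74 mg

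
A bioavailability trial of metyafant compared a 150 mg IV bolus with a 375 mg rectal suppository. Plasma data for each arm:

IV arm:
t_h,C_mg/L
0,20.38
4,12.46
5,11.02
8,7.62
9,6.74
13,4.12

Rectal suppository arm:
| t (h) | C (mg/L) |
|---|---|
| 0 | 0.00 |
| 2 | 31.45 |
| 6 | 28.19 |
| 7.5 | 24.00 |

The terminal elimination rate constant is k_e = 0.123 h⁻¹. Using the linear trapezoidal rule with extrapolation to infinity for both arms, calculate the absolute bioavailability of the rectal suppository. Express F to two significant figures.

F = 0.92

Trapezoidal AUC_0→13 (IV):
  [0→4]: (20.38+12.46)/2 × 4 = 65.68
  [4→5]: (12.46+11.02)/2 × 1 = 11.74
  [5→8]: (11.02+7.62)/2 × 3 = 27.96
  [8→9]: (7.62+6.74)/2 × 1 = 7.18
  [9→13]: (6.74+4.12)/2 × 4 = 21.72
  Sum = 134.28 mg/L·h
IV tail: 4.12/0.123 = 33.496; AUC_iv,0→∞ = 134.28 + 33.496 = 167.776 mg/L·h
Trapezoidal AUC_0→7.5 (rectal suppository):
  [0→2]: (0.00+31.45)/2 × 2 = 31.45
  [2→6]: (31.45+28.19)/2 × 4 = 119.28
  [6→7.5]: (28.19+24.00)/2 × 1.5 = 39.1425
  Sum = 189.8725 mg/L·h
rectal suppository tail: 24.00/0.123 = 195.122; AUC_ev,0→∞ = 189.8725 + 195.122 = 384.9945 mg/L·h
F = (AUC_ev/D_ev)/(AUC_iv/D_iv) = (384.9945/375)/(167.776/150) = 1.026652/1.11851 = 0.9179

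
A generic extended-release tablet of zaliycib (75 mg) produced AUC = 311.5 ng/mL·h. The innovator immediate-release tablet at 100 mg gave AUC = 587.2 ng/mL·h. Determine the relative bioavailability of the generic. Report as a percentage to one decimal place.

F_rel = (AUC_test/D_test) / (AUC_ref/D_ref)
      = (311.5/75) / (587.2/100)
      = 4.15333 / 5.872 = 0.7073 = 70.73%

F_rel = 70.7%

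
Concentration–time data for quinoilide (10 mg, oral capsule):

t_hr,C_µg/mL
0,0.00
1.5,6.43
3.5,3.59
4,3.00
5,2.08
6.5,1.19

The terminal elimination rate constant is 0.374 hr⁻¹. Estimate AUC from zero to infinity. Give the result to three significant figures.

AUC = 24.7 µg/mL·hr

Trapezoidal AUC_0→6.5:
  [0→1.5]: (0.00+6.43)/2 × 1.5 = 4.8225
  [1.5→3.5]: (6.43+3.59)/2 × 2 = 10.02
  [3.5→4]: (3.59+3.00)/2 × 0.5 = 1.6475
  [4→5]: (3.00+2.08)/2 × 1 = 2.54
  [5→6.5]: (2.08+1.19)/2 × 1.5 = 2.4525
  Sum = 21.4825 µg/mL·hr
Extrapolated tail: C_last / k_e = 1.19 / 0.374 = 3.182
AUC_0→∞ = 21.4825 + 3.182 = 24.6645 µg/mL·hr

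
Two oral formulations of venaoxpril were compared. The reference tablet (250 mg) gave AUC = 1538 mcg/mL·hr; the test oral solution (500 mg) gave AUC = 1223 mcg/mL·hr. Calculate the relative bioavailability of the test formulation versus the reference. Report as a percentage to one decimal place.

F_rel = (AUC_test/D_test) / (AUC_ref/D_ref)
      = (1223/500) / (1538/250)
      = 2.446 / 6.152 = 0.3976 = 39.76%

F_rel = 39.8%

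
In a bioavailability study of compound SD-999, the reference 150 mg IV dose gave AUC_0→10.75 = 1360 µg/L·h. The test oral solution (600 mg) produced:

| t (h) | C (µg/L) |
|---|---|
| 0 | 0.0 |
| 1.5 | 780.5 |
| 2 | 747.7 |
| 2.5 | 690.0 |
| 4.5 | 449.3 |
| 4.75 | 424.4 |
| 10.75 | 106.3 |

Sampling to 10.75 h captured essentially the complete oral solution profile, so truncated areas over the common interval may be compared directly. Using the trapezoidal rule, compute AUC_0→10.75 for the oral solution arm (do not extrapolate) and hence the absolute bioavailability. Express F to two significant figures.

F = 0.77

Trapezoidal AUC_0→10.75 (oral solution):
  [0→1.5]: (0.0+780.5)/2 × 1.5 = 585.375
  [1.5→2]: (780.5+747.7)/2 × 0.5 = 382.05
  [2→2.5]: (747.7+690.0)/2 × 0.5 = 359.425
  [2.5→4.5]: (690.0+449.3)/2 × 2 = 1139.3
  [4.5→4.75]: (449.3+424.4)/2 × 0.25 = 109.2125
  [4.75→10.75]: (424.4+106.3)/2 × 6 = 1592.1
  Sum = 4167.4625 µg/L·h
F = (AUC_ev/D_ev)/(AUC_iv/D_iv) = (4167.4625/600)/(1360/150) = 6.94577/9.06667 = 0.7661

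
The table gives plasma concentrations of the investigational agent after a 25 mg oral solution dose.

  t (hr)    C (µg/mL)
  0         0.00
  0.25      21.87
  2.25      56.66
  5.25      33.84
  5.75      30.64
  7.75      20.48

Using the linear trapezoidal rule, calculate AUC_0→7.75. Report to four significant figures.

AUC = 284.3 µg/mL·hr

Trapezoidal AUC_0→7.75:
  [0→0.25]: (0.00+21.87)/2 × 0.25 = 2.73375
  [0.25→2.25]: (21.87+56.66)/2 × 2 = 78.53
  [2.25→5.25]: (56.66+33.84)/2 × 3 = 135.75
  [5.25→5.75]: (33.84+30.64)/2 × 0.5 = 16.12
  [5.75→7.75]: (30.64+20.48)/2 × 2 = 51.12
  Sum = 284.25375 µg/mL·hr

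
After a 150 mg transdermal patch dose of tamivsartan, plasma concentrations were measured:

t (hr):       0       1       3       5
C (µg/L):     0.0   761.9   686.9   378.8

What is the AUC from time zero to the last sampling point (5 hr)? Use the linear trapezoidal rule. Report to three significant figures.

Trapezoidal AUC_0→5:
  [0→1]: (0.0+761.9)/2 × 1 = 380.95
  [1→3]: (761.9+686.9)/2 × 2 = 1448.8
  [3→5]: (686.9+378.8)/2 × 2 = 1065.7
  Sum = 2895.45 µg/L·hr

AUC = 2900 µg/L·hr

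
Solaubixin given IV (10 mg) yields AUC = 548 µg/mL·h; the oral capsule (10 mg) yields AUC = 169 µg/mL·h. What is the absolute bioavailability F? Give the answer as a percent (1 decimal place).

F = 30.8%

F = (AUC_ev / D_ev) / (AUC_iv / D_iv)
  = (169/10) / (548/10)
  = 16.9 / 54.8 = 0.3084
  = 30.84%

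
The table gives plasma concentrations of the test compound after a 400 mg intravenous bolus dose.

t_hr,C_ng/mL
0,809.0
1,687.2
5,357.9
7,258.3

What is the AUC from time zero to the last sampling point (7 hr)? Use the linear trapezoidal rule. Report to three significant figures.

AUC = 3450 ng/mL·hr

Trapezoidal AUC_0→7:
  [0→1]: (809.0+687.2)/2 × 1 = 748.1
  [1→5]: (687.2+357.9)/2 × 4 = 2090.2
  [5→7]: (357.9+258.3)/2 × 2 = 616.2
  Sum = 3454.5 ng/mL·hr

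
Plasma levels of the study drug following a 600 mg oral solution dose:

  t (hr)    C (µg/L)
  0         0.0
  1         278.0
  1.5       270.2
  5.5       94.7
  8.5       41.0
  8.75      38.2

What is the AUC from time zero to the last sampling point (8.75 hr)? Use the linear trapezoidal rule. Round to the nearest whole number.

Trapezoidal AUC_0→8.75:
  [0→1]: (0.0+278.0)/2 × 1 = 139.0
  [1→1.5]: (278.0+270.2)/2 × 0.5 = 137.05
  [1.5→5.5]: (270.2+94.7)/2 × 4 = 729.8
  [5.5→8.5]: (94.7+41.0)/2 × 3 = 203.55
  [8.5→8.75]: (41.0+38.2)/2 × 0.25 = 9.9
  Sum = 1219.3 µg/L·hr

AUC = 1219 µg/L·hr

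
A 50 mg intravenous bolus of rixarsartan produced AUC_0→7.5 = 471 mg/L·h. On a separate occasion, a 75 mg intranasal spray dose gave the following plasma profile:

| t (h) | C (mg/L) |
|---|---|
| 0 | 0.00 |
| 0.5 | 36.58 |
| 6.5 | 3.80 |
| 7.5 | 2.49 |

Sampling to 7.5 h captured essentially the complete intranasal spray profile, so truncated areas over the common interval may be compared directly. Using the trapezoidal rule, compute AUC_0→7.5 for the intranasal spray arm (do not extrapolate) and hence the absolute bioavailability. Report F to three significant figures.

Trapezoidal AUC_0→7.5 (intranasal spray):
  [0→0.5]: (0.00+36.58)/2 × 0.5 = 9.145
  [0.5→6.5]: (36.58+3.80)/2 × 6 = 121.14
  [6.5→7.5]: (3.80+2.49)/2 × 1 = 3.145
  Sum = 133.43 mg/L·h
F = (AUC_ev/D_ev)/(AUC_iv/D_iv) = (133.43/75)/(471/50) = 1.77907/9.42 = 0.1889

F = 0.189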